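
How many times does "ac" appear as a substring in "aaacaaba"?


Searching for "ac" in "aaacaaba"
Scanning each position:
  Position 0: "aa" => no
  Position 1: "aa" => no
  Position 2: "ac" => MATCH
  Position 3: "ca" => no
  Position 4: "aa" => no
  Position 5: "ab" => no
  Position 6: "ba" => no
Total occurrences: 1

1


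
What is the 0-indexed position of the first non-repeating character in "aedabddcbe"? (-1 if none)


Input: aedabddcbe
Character frequencies:
  'a': 2
  'b': 2
  'c': 1
  'd': 3
  'e': 2
Scanning left to right for freq == 1:
  Position 0 ('a'): freq=2, skip
  Position 1 ('e'): freq=2, skip
  Position 2 ('d'): freq=3, skip
  Position 3 ('a'): freq=2, skip
  Position 4 ('b'): freq=2, skip
  Position 5 ('d'): freq=3, skip
  Position 6 ('d'): freq=3, skip
  Position 7 ('c'): unique! => answer = 7

7


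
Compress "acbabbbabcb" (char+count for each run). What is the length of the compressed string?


Input: acbabbbabcb
Runs:
  'a' x 1 => "a1"
  'c' x 1 => "c1"
  'b' x 1 => "b1"
  'a' x 1 => "a1"
  'b' x 3 => "b3"
  'a' x 1 => "a1"
  'b' x 1 => "b1"
  'c' x 1 => "c1"
  'b' x 1 => "b1"
Compressed: "a1c1b1a1b3a1b1c1b1"
Compressed length: 18

18


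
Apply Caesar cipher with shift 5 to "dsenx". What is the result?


Caesar cipher: shift "dsenx" by 5
  'd' (pos 3) + 5 = pos 8 = 'i'
  's' (pos 18) + 5 = pos 23 = 'x'
  'e' (pos 4) + 5 = pos 9 = 'j'
  'n' (pos 13) + 5 = pos 18 = 's'
  'x' (pos 23) + 5 = pos 2 = 'c'
Result: ixjsc

ixjsc


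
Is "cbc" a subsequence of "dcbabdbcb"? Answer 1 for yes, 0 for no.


Check if "cbc" is a subsequence of "dcbabdbcb"
Greedy scan:
  Position 0 ('d'): no match needed
  Position 1 ('c'): matches sub[0] = 'c'
  Position 2 ('b'): matches sub[1] = 'b'
  Position 3 ('a'): no match needed
  Position 4 ('b'): no match needed
  Position 5 ('d'): no match needed
  Position 6 ('b'): no match needed
  Position 7 ('c'): matches sub[2] = 'c'
  Position 8 ('b'): no match needed
All 3 characters matched => is a subsequence

1


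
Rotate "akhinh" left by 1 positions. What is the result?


Input: "akhinh", rotate left by 1
First 1 characters: "a"
Remaining characters: "khinh"
Concatenate remaining + first: "khinh" + "a" = "khinha"

khinha


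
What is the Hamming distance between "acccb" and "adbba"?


Comparing "acccb" and "adbba" position by position:
  Position 0: 'a' vs 'a' => same
  Position 1: 'c' vs 'd' => differ
  Position 2: 'c' vs 'b' => differ
  Position 3: 'c' vs 'b' => differ
  Position 4: 'b' vs 'a' => differ
Total differences (Hamming distance): 4

4


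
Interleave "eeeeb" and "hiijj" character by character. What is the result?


Interleaving "eeeeb" and "hiijj":
  Position 0: 'e' from first, 'h' from second => "eh"
  Position 1: 'e' from first, 'i' from second => "ei"
  Position 2: 'e' from first, 'i' from second => "ei"
  Position 3: 'e' from first, 'j' from second => "ej"
  Position 4: 'b' from first, 'j' from second => "bj"
Result: eheieiejbj

eheieiejbj


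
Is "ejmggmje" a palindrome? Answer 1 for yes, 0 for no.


Input: ejmggmje
Reversed: ejmggmje
  Compare pos 0 ('e') with pos 7 ('e'): match
  Compare pos 1 ('j') with pos 6 ('j'): match
  Compare pos 2 ('m') with pos 5 ('m'): match
  Compare pos 3 ('g') with pos 4 ('g'): match
Result: palindrome

1


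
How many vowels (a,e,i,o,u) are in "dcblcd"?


Input: dcblcd
Checking each character:
  'd' at position 0: consonant
  'c' at position 1: consonant
  'b' at position 2: consonant
  'l' at position 3: consonant
  'c' at position 4: consonant
  'd' at position 5: consonant
Total vowels: 0

0


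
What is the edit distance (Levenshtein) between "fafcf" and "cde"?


Computing edit distance: "fafcf" -> "cde"
DP table:
           c    d    e
      0    1    2    3
  f   1    1    2    3
  a   2    2    2    3
  f   3    3    3    3
  c   4    3    4    4
  f   5    4    4    5
Edit distance = dp[5][3] = 5

5


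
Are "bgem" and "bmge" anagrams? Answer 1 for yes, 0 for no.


Strings: "bgem", "bmge"
Sorted first:  begm
Sorted second: begm
Sorted forms match => anagrams

1


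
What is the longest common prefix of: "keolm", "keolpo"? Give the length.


Words: keolm, keolpo
  Position 0: all 'k' => match
  Position 1: all 'e' => match
  Position 2: all 'o' => match
  Position 3: all 'l' => match
  Position 4: ('m', 'p') => mismatch, stop
LCP = "keol" (length 4)

4


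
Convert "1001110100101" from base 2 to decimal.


Input: "1001110100101" in base 2
Positional expansion:
  Digit '1' (value 1) x 2^12 = 4096
  Digit '0' (value 0) x 2^11 = 0
  Digit '0' (value 0) x 2^10 = 0
  Digit '1' (value 1) x 2^9 = 512
  Digit '1' (value 1) x 2^8 = 256
  Digit '1' (value 1) x 2^7 = 128
  Digit '0' (value 0) x 2^6 = 0
  Digit '1' (value 1) x 2^5 = 32
  Digit '0' (value 0) x 2^4 = 0
  Digit '0' (value 0) x 2^3 = 0
  Digit '1' (value 1) x 2^2 = 4
  Digit '0' (value 0) x 2^1 = 0
  Digit '1' (value 1) x 2^0 = 1
Sum = 5029

5029


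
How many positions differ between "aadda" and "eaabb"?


Comparing "aadda" and "eaabb" position by position:
  Position 0: 'a' vs 'e' => DIFFER
  Position 1: 'a' vs 'a' => same
  Position 2: 'd' vs 'a' => DIFFER
  Position 3: 'd' vs 'b' => DIFFER
  Position 4: 'a' vs 'b' => DIFFER
Positions that differ: 4

4


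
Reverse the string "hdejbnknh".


Input: hdejbnknh
Reading characters right to left:
  Position 8: 'h'
  Position 7: 'n'
  Position 6: 'k'
  Position 5: 'n'
  Position 4: 'b'
  Position 3: 'j'
  Position 2: 'e'
  Position 1: 'd'
  Position 0: 'h'
Reversed: hnknbjedh

hnknbjedh


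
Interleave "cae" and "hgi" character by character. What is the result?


Interleaving "cae" and "hgi":
  Position 0: 'c' from first, 'h' from second => "ch"
  Position 1: 'a' from first, 'g' from second => "ag"
  Position 2: 'e' from first, 'i' from second => "ei"
Result: chagei

chagei


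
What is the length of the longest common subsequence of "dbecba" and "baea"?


LCS of "dbecba" and "baea"
DP table:
           b    a    e    a
      0    0    0    0    0
  d   0    0    0    0    0
  b   0    1    1    1    1
  e   0    1    1    2    2
  c   0    1    1    2    2
  b   0    1    1    2    2
  a   0    1    2    2    3
LCS length = dp[6][4] = 3

3


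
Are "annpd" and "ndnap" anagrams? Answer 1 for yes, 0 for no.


Strings: "annpd", "ndnap"
Sorted first:  adnnp
Sorted second: adnnp
Sorted forms match => anagrams

1


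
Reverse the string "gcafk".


Input: gcafk
Reading characters right to left:
  Position 4: 'k'
  Position 3: 'f'
  Position 2: 'a'
  Position 1: 'c'
  Position 0: 'g'
Reversed: kfacg

kfacg


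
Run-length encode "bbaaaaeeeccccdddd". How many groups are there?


Input: bbaaaaeeeccccdddd
Scanning for consecutive runs:
  Group 1: 'b' x 2 (positions 0-1)
  Group 2: 'a' x 4 (positions 2-5)
  Group 3: 'e' x 3 (positions 6-8)
  Group 4: 'c' x 4 (positions 9-12)
  Group 5: 'd' x 4 (positions 13-16)
Total groups: 5

5


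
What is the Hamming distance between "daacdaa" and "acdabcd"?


Comparing "daacdaa" and "acdabcd" position by position:
  Position 0: 'd' vs 'a' => differ
  Position 1: 'a' vs 'c' => differ
  Position 2: 'a' vs 'd' => differ
  Position 3: 'c' vs 'a' => differ
  Position 4: 'd' vs 'b' => differ
  Position 5: 'a' vs 'c' => differ
  Position 6: 'a' vs 'd' => differ
Total differences (Hamming distance): 7

7


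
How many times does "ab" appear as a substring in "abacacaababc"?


Searching for "ab" in "abacacaababc"
Scanning each position:
  Position 0: "ab" => MATCH
  Position 1: "ba" => no
  Position 2: "ac" => no
  Position 3: "ca" => no
  Position 4: "ac" => no
  Position 5: "ca" => no
  Position 6: "aa" => no
  Position 7: "ab" => MATCH
  Position 8: "ba" => no
  Position 9: "ab" => MATCH
  Position 10: "bc" => no
Total occurrences: 3

3


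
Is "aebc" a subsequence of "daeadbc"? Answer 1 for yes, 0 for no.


Check if "aebc" is a subsequence of "daeadbc"
Greedy scan:
  Position 0 ('d'): no match needed
  Position 1 ('a'): matches sub[0] = 'a'
  Position 2 ('e'): matches sub[1] = 'e'
  Position 3 ('a'): no match needed
  Position 4 ('d'): no match needed
  Position 5 ('b'): matches sub[2] = 'b'
  Position 6 ('c'): matches sub[3] = 'c'
All 4 characters matched => is a subsequence

1


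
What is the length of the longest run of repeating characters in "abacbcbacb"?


Input: "abacbcbacb"
Scanning for longest run:
  Position 1 ('b'): new char, reset run to 1
  Position 2 ('a'): new char, reset run to 1
  Position 3 ('c'): new char, reset run to 1
  Position 4 ('b'): new char, reset run to 1
  Position 5 ('c'): new char, reset run to 1
  Position 6 ('b'): new char, reset run to 1
  Position 7 ('a'): new char, reset run to 1
  Position 8 ('c'): new char, reset run to 1
  Position 9 ('b'): new char, reset run to 1
Longest run: 'a' with length 1

1


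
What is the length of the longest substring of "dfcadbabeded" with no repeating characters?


Input: "dfcadbabeded"
Sliding window (track last position of each char):
  Position 0 ('d'): window [0,0] length 1 -- new best
  Position 1 ('f'): window [0,1] length 2 -- new best
  Position 2 ('c'): window [0,2] length 3 -- new best
  Position 3 ('a'): window [0,3] length 4 -- new best
  Position 4 ('d'): repeat (last at 0), move window start to 1
  Position 4 ('d'): window [1,4] length 4
  Position 5 ('b'): window [1,5] length 5 -- new best
  Position 6 ('a'): repeat (last at 3), move window start to 4
  Position 6 ('a'): window [4,6] length 3
  Position 7 ('b'): repeat (last at 5), move window start to 6
  Position 7 ('b'): window [6,7] length 2
  Position 8 ('e'): window [6,8] length 3
  Position 9 ('d'): window [6,9] length 4
  Position 10 ('e'): repeat (last at 8), move window start to 9
  Position 10 ('e'): window [9,10] length 2
  Position 11 ('d'): repeat (last at 9), move window start to 10
  Position 11 ('d'): window [10,11] length 2
Longest substring with no repeats: "fcadb" with length 5

5


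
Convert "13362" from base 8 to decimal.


Input: "13362" in base 8
Positional expansion:
  Digit '1' (value 1) x 8^4 = 4096
  Digit '3' (value 3) x 8^3 = 1536
  Digit '3' (value 3) x 8^2 = 192
  Digit '6' (value 6) x 8^1 = 48
  Digit '2' (value 2) x 8^0 = 2
Sum = 5874

5874


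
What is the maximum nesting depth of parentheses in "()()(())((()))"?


Input: "()()(())((()))"
Tracking depth:
  Position 0 '(': depth becomes 1
  Position 1 ')': depth becomes 0
  Position 2 '(': depth becomes 1
  Position 3 ')': depth becomes 0
  Position 4 '(': depth becomes 1
  Position 5 '(': depth becomes 2
  Position 6 ')': depth becomes 1
  Position 7 ')': depth becomes 0
  Position 8 '(': depth becomes 1
  Position 9 '(': depth becomes 2
  Position 10 '(': depth becomes 3
  Position 11 ')': depth becomes 2
  Position 12 ')': depth becomes 1
  Position 13 ')': depth becomes 0
Maximum depth reached: 3

3


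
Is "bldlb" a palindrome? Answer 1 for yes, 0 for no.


Input: bldlb
Reversed: bldlb
  Compare pos 0 ('b') with pos 4 ('b'): match
  Compare pos 1 ('l') with pos 3 ('l'): match
Result: palindrome

1


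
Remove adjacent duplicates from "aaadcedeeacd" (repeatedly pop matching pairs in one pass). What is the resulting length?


Input: aaadcedeeacd
Stack-based adjacent duplicate removal:
  Read 'a': push. Stack: a
  Read 'a': matches stack top 'a' => pop. Stack: (empty)
  Read 'a': push. Stack: a
  Read 'd': push. Stack: ad
  Read 'c': push. Stack: adc
  Read 'e': push. Stack: adce
  Read 'd': push. Stack: adced
  Read 'e': push. Stack: adcede
  Read 'e': matches stack top 'e' => pop. Stack: adced
  Read 'a': push. Stack: adceda
  Read 'c': push. Stack: adcedac
  Read 'd': push. Stack: adcedacd
Final stack: "adcedacd" (length 8)

8


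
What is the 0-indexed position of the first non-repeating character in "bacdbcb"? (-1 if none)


Input: bacdbcb
Character frequencies:
  'a': 1
  'b': 3
  'c': 2
  'd': 1
Scanning left to right for freq == 1:
  Position 0 ('b'): freq=3, skip
  Position 1 ('a'): unique! => answer = 1

1


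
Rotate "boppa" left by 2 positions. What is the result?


Input: "boppa", rotate left by 2
First 2 characters: "bo"
Remaining characters: "ppa"
Concatenate remaining + first: "ppa" + "bo" = "ppabo"

ppabo


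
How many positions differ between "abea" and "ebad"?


Comparing "abea" and "ebad" position by position:
  Position 0: 'a' vs 'e' => DIFFER
  Position 1: 'b' vs 'b' => same
  Position 2: 'e' vs 'a' => DIFFER
  Position 3: 'a' vs 'd' => DIFFER
Positions that differ: 3

3


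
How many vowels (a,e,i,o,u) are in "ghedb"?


Input: ghedb
Checking each character:
  'g' at position 0: consonant
  'h' at position 1: consonant
  'e' at position 2: vowel (running total: 1)
  'd' at position 3: consonant
  'b' at position 4: consonant
Total vowels: 1

1


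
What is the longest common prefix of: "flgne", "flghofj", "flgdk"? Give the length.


Words: flgne, flghofj, flgdk
  Position 0: all 'f' => match
  Position 1: all 'l' => match
  Position 2: all 'g' => match
  Position 3: ('n', 'h', 'd') => mismatch, stop
LCP = "flg" (length 3)

3


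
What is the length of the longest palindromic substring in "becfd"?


Input: "becfd"
Checking substrings for palindromes:
  No multi-char palindromic substrings found
Longest palindromic substring: "b" with length 1

1


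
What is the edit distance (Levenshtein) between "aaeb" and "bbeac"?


Computing edit distance: "aaeb" -> "bbeac"
DP table:
           b    b    e    a    c
      0    1    2    3    4    5
  a   1    1    2    3    3    4
  a   2    2    2    3    3    4
  e   3    3    3    2    3    4
  b   4    3    3    3    3    4
Edit distance = dp[4][5] = 4

4


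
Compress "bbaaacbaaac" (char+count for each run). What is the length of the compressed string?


Input: bbaaacbaaac
Runs:
  'b' x 2 => "b2"
  'a' x 3 => "a3"
  'c' x 1 => "c1"
  'b' x 1 => "b1"
  'a' x 3 => "a3"
  'c' x 1 => "c1"
Compressed: "b2a3c1b1a3c1"
Compressed length: 12

12


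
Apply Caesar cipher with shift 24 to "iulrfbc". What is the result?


Caesar cipher: shift "iulrfbc" by 24
  'i' (pos 8) + 24 = pos 6 = 'g'
  'u' (pos 20) + 24 = pos 18 = 's'
  'l' (pos 11) + 24 = pos 9 = 'j'
  'r' (pos 17) + 24 = pos 15 = 'p'
  'f' (pos 5) + 24 = pos 3 = 'd'
  'b' (pos 1) + 24 = pos 25 = 'z'
  'c' (pos 2) + 24 = pos 0 = 'a'
Result: gsjpdza

gsjpdza


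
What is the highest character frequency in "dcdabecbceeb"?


Input: dcdabecbceeb
Character counts:
  'a': 1
  'b': 3
  'c': 3
  'd': 2
  'e': 3
Maximum frequency: 3

3


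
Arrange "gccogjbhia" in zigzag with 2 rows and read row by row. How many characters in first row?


Zigzag "gccogjbhia" into 2 rows:
Placing characters:
  'g' => row 0
  'c' => row 1
  'c' => row 0
  'o' => row 1
  'g' => row 0
  'j' => row 1
  'b' => row 0
  'h' => row 1
  'i' => row 0
  'a' => row 1
Rows:
  Row 0: "gcgbi"
  Row 1: "cojha"
First row length: 5

5


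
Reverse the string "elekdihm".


Input: elekdihm
Reading characters right to left:
  Position 7: 'm'
  Position 6: 'h'
  Position 5: 'i'
  Position 4: 'd'
  Position 3: 'k'
  Position 2: 'e'
  Position 1: 'l'
  Position 0: 'e'
Reversed: mhidkele

mhidkele


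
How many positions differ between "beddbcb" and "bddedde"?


Comparing "beddbcb" and "bddedde" position by position:
  Position 0: 'b' vs 'b' => same
  Position 1: 'e' vs 'd' => DIFFER
  Position 2: 'd' vs 'd' => same
  Position 3: 'd' vs 'e' => DIFFER
  Position 4: 'b' vs 'd' => DIFFER
  Position 5: 'c' vs 'd' => DIFFER
  Position 6: 'b' vs 'e' => DIFFER
Positions that differ: 5

5


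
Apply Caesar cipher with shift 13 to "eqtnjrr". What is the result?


Caesar cipher: shift "eqtnjrr" by 13
  'e' (pos 4) + 13 = pos 17 = 'r'
  'q' (pos 16) + 13 = pos 3 = 'd'
  't' (pos 19) + 13 = pos 6 = 'g'
  'n' (pos 13) + 13 = pos 0 = 'a'
  'j' (pos 9) + 13 = pos 22 = 'w'
  'r' (pos 17) + 13 = pos 4 = 'e'
  'r' (pos 17) + 13 = pos 4 = 'e'
Result: rdgawee

rdgawee


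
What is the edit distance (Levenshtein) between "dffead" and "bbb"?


Computing edit distance: "dffead" -> "bbb"
DP table:
           b    b    b
      0    1    2    3
  d   1    1    2    3
  f   2    2    2    3
  f   3    3    3    3
  e   4    4    4    4
  a   5    5    5    5
  d   6    6    6    6
Edit distance = dp[6][3] = 6

6


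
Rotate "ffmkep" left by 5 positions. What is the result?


Input: "ffmkep", rotate left by 5
First 5 characters: "ffmke"
Remaining characters: "p"
Concatenate remaining + first: "p" + "ffmke" = "pffmke"

pffmke


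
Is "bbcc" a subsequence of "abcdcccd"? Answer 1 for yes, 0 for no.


Check if "bbcc" is a subsequence of "abcdcccd"
Greedy scan:
  Position 0 ('a'): no match needed
  Position 1 ('b'): matches sub[0] = 'b'
  Position 2 ('c'): no match needed
  Position 3 ('d'): no match needed
  Position 4 ('c'): no match needed
  Position 5 ('c'): no match needed
  Position 6 ('c'): no match needed
  Position 7 ('d'): no match needed
Only matched 1/4 characters => not a subsequence

0


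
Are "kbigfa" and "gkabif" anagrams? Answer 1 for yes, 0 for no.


Strings: "kbigfa", "gkabif"
Sorted first:  abfgik
Sorted second: abfgik
Sorted forms match => anagrams

1


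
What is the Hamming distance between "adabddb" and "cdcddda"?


Comparing "adabddb" and "cdcddda" position by position:
  Position 0: 'a' vs 'c' => differ
  Position 1: 'd' vs 'd' => same
  Position 2: 'a' vs 'c' => differ
  Position 3: 'b' vs 'd' => differ
  Position 4: 'd' vs 'd' => same
  Position 5: 'd' vs 'd' => same
  Position 6: 'b' vs 'a' => differ
Total differences (Hamming distance): 4

4


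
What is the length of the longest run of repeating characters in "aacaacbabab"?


Input: "aacaacbabab"
Scanning for longest run:
  Position 1 ('a'): continues run of 'a', length=2
  Position 2 ('c'): new char, reset run to 1
  Position 3 ('a'): new char, reset run to 1
  Position 4 ('a'): continues run of 'a', length=2
  Position 5 ('c'): new char, reset run to 1
  Position 6 ('b'): new char, reset run to 1
  Position 7 ('a'): new char, reset run to 1
  Position 8 ('b'): new char, reset run to 1
  Position 9 ('a'): new char, reset run to 1
  Position 10 ('b'): new char, reset run to 1
Longest run: 'a' with length 2

2


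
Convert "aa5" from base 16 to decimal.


Input: "aa5" in base 16
Positional expansion:
  Digit 'a' (value 10) x 16^2 = 2560
  Digit 'a' (value 10) x 16^1 = 160
  Digit '5' (value 5) x 16^0 = 5
Sum = 2725

2725


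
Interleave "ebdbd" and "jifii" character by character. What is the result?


Interleaving "ebdbd" and "jifii":
  Position 0: 'e' from first, 'j' from second => "ej"
  Position 1: 'b' from first, 'i' from second => "bi"
  Position 2: 'd' from first, 'f' from second => "df"
  Position 3: 'b' from first, 'i' from second => "bi"
  Position 4: 'd' from first, 'i' from second => "di"
Result: ejbidfbidi

ejbidfbidi


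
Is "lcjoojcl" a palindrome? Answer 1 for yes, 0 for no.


Input: lcjoojcl
Reversed: lcjoojcl
  Compare pos 0 ('l') with pos 7 ('l'): match
  Compare pos 1 ('c') with pos 6 ('c'): match
  Compare pos 2 ('j') with pos 5 ('j'): match
  Compare pos 3 ('o') with pos 4 ('o'): match
Result: palindrome

1


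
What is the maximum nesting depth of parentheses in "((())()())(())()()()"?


Input: "((())()())(())()()()"
Tracking depth:
  Position 0 '(': depth becomes 1
  Position 1 '(': depth becomes 2
  Position 2 '(': depth becomes 3
  Position 3 ')': depth becomes 2
  Position 4 ')': depth becomes 1
  Position 5 '(': depth becomes 2
  Position 6 ')': depth becomes 1
  Position 7 '(': depth becomes 2
  Position 8 ')': depth becomes 1
  Position 9 ')': depth becomes 0
  Position 10 '(': depth becomes 1
  Position 11 '(': depth becomes 2
  Position 12 ')': depth becomes 1
  Position 13 ')': depth becomes 0
  Position 14 '(': depth becomes 1
  Position 15 ')': depth becomes 0
  Position 16 '(': depth becomes 1
  Position 17 ')': depth becomes 0
  Position 18 '(': depth becomes 1
  Position 19 ')': depth becomes 0
Maximum depth reached: 3

3


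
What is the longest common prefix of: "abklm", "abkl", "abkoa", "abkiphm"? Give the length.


Words: abklm, abkl, abkoa, abkiphm
  Position 0: all 'a' => match
  Position 1: all 'b' => match
  Position 2: all 'k' => match
  Position 3: ('l', 'l', 'o', 'i') => mismatch, stop
LCP = "abk" (length 3)

3


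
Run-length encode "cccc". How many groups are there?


Input: cccc
Scanning for consecutive runs:
  Group 1: 'c' x 4 (positions 0-3)
Total groups: 1

1


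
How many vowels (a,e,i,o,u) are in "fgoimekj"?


Input: fgoimekj
Checking each character:
  'f' at position 0: consonant
  'g' at position 1: consonant
  'o' at position 2: vowel (running total: 1)
  'i' at position 3: vowel (running total: 2)
  'm' at position 4: consonant
  'e' at position 5: vowel (running total: 3)
  'k' at position 6: consonant
  'j' at position 7: consonant
Total vowels: 3

3


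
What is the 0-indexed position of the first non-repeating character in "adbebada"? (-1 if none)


Input: adbebada
Character frequencies:
  'a': 3
  'b': 2
  'd': 2
  'e': 1
Scanning left to right for freq == 1:
  Position 0 ('a'): freq=3, skip
  Position 1 ('d'): freq=2, skip
  Position 2 ('b'): freq=2, skip
  Position 3 ('e'): unique! => answer = 3

3


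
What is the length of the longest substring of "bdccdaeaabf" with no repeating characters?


Input: "bdccdaeaabf"
Sliding window (track last position of each char):
  Position 0 ('b'): window [0,0] length 1 -- new best
  Position 1 ('d'): window [0,1] length 2 -- new best
  Position 2 ('c'): window [0,2] length 3 -- new best
  Position 3 ('c'): repeat (last at 2), move window start to 3
  Position 3 ('c'): window [3,3] length 1
  Position 4 ('d'): window [3,4] length 2
  Position 5 ('a'): window [3,5] length 3
  Position 6 ('e'): window [3,6] length 4 -- new best
  Position 7 ('a'): repeat (last at 5), move window start to 6
  Position 7 ('a'): window [6,7] length 2
  Position 8 ('a'): repeat (last at 7), move window start to 8
  Position 8 ('a'): window [8,8] length 1
  Position 9 ('b'): window [8,9] length 2
  Position 10 ('f'): window [8,10] length 3
Longest substring with no repeats: "cdae" with length 4

4


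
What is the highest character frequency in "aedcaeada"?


Input: aedcaeada
Character counts:
  'a': 4
  'c': 1
  'd': 2
  'e': 2
Maximum frequency: 4

4


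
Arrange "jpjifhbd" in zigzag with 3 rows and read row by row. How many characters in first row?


Zigzag "jpjifhbd" into 3 rows:
Placing characters:
  'j' => row 0
  'p' => row 1
  'j' => row 2
  'i' => row 1
  'f' => row 0
  'h' => row 1
  'b' => row 2
  'd' => row 1
Rows:
  Row 0: "jf"
  Row 1: "pihd"
  Row 2: "jb"
First row length: 2

2


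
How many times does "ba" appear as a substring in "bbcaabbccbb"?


Searching for "ba" in "bbcaabbccbb"
Scanning each position:
  Position 0: "bb" => no
  Position 1: "bc" => no
  Position 2: "ca" => no
  Position 3: "aa" => no
  Position 4: "ab" => no
  Position 5: "bb" => no
  Position 6: "bc" => no
  Position 7: "cc" => no
  Position 8: "cb" => no
  Position 9: "bb" => no
Total occurrences: 0

0


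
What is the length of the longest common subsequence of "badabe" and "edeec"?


LCS of "badabe" and "edeec"
DP table:
           e    d    e    e    c
      0    0    0    0    0    0
  b   0    0    0    0    0    0
  a   0    0    0    0    0    0
  d   0    0    1    1    1    1
  a   0    0    1    1    1    1
  b   0    0    1    1    1    1
  e   0    1    1    2    2    2
LCS length = dp[6][5] = 2

2


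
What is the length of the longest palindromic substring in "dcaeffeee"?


Input: "dcaeffeee"
Checking substrings for palindromes:
  [3:7] "effe" (len 4) => palindrome
  [6:9] "eee" (len 3) => palindrome
  [4:6] "ff" (len 2) => palindrome
  [6:8] "ee" (len 2) => palindrome
  [7:9] "ee" (len 2) => palindrome
Longest palindromic substring: "effe" with length 4

4


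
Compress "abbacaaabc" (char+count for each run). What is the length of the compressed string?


Input: abbacaaabc
Runs:
  'a' x 1 => "a1"
  'b' x 2 => "b2"
  'a' x 1 => "a1"
  'c' x 1 => "c1"
  'a' x 3 => "a3"
  'b' x 1 => "b1"
  'c' x 1 => "c1"
Compressed: "a1b2a1c1a3b1c1"
Compressed length: 14

14


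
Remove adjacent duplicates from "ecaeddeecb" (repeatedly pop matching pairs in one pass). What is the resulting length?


Input: ecaeddeecb
Stack-based adjacent duplicate removal:
  Read 'e': push. Stack: e
  Read 'c': push. Stack: ec
  Read 'a': push. Stack: eca
  Read 'e': push. Stack: ecae
  Read 'd': push. Stack: ecaed
  Read 'd': matches stack top 'd' => pop. Stack: ecae
  Read 'e': matches stack top 'e' => pop. Stack: eca
  Read 'e': push. Stack: ecae
  Read 'c': push. Stack: ecaec
  Read 'b': push. Stack: ecaecb
Final stack: "ecaecb" (length 6)

6


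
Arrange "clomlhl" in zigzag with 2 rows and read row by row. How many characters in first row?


Zigzag "clomlhl" into 2 rows:
Placing characters:
  'c' => row 0
  'l' => row 1
  'o' => row 0
  'm' => row 1
  'l' => row 0
  'h' => row 1
  'l' => row 0
Rows:
  Row 0: "coll"
  Row 1: "lmh"
First row length: 4

4


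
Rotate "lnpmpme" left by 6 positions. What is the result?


Input: "lnpmpme", rotate left by 6
First 6 characters: "lnpmpm"
Remaining characters: "e"
Concatenate remaining + first: "e" + "lnpmpm" = "elnpmpm"

elnpmpm


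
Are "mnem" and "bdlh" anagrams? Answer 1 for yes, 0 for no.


Strings: "mnem", "bdlh"
Sorted first:  emmn
Sorted second: bdhl
Differ at position 0: 'e' vs 'b' => not anagrams

0


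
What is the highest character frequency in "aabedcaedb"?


Input: aabedcaedb
Character counts:
  'a': 3
  'b': 2
  'c': 1
  'd': 2
  'e': 2
Maximum frequency: 3

3


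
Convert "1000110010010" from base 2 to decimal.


Input: "1000110010010" in base 2
Positional expansion:
  Digit '1' (value 1) x 2^12 = 4096
  Digit '0' (value 0) x 2^11 = 0
  Digit '0' (value 0) x 2^10 = 0
  Digit '0' (value 0) x 2^9 = 0
  Digit '1' (value 1) x 2^8 = 256
  Digit '1' (value 1) x 2^7 = 128
  Digit '0' (value 0) x 2^6 = 0
  Digit '0' (value 0) x 2^5 = 0
  Digit '1' (value 1) x 2^4 = 16
  Digit '0' (value 0) x 2^3 = 0
  Digit '0' (value 0) x 2^2 = 0
  Digit '1' (value 1) x 2^1 = 2
  Digit '0' (value 0) x 2^0 = 0
Sum = 4498

4498


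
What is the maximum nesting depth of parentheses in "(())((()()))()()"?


Input: "(())((()()))()()"
Tracking depth:
  Position 0 '(': depth becomes 1
  Position 1 '(': depth becomes 2
  Position 2 ')': depth becomes 1
  Position 3 ')': depth becomes 0
  Position 4 '(': depth becomes 1
  Position 5 '(': depth becomes 2
  Position 6 '(': depth becomes 3
  Position 7 ')': depth becomes 2
  Position 8 '(': depth becomes 3
  Position 9 ')': depth becomes 2
  Position 10 ')': depth becomes 1
  Position 11 ')': depth becomes 0
  Position 12 '(': depth becomes 1
  Position 13 ')': depth becomes 0
  Position 14 '(': depth becomes 1
  Position 15 ')': depth becomes 0
Maximum depth reached: 3

3


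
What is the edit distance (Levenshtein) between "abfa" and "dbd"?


Computing edit distance: "abfa" -> "dbd"
DP table:
           d    b    d
      0    1    2    3
  a   1    1    2    3
  b   2    2    1    2
  f   3    3    2    2
  a   4    4    3    3
Edit distance = dp[4][3] = 3

3


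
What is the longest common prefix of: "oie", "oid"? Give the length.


Words: oie, oid
  Position 0: all 'o' => match
  Position 1: all 'i' => match
  Position 2: ('e', 'd') => mismatch, stop
LCP = "oi" (length 2)

2


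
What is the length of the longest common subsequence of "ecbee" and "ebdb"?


LCS of "ecbee" and "ebdb"
DP table:
           e    b    d    b
      0    0    0    0    0
  e   0    1    1    1    1
  c   0    1    1    1    1
  b   0    1    2    2    2
  e   0    1    2    2    2
  e   0    1    2    2    2
LCS length = dp[5][4] = 2

2


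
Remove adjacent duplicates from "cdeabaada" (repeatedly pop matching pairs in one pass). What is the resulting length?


Input: cdeabaada
Stack-based adjacent duplicate removal:
  Read 'c': push. Stack: c
  Read 'd': push. Stack: cd
  Read 'e': push. Stack: cde
  Read 'a': push. Stack: cdea
  Read 'b': push. Stack: cdeab
  Read 'a': push. Stack: cdeaba
  Read 'a': matches stack top 'a' => pop. Stack: cdeab
  Read 'd': push. Stack: cdeabd
  Read 'a': push. Stack: cdeabda
Final stack: "cdeabda" (length 7)

7


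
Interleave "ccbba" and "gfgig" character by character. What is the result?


Interleaving "ccbba" and "gfgig":
  Position 0: 'c' from first, 'g' from second => "cg"
  Position 1: 'c' from first, 'f' from second => "cf"
  Position 2: 'b' from first, 'g' from second => "bg"
  Position 3: 'b' from first, 'i' from second => "bi"
  Position 4: 'a' from first, 'g' from second => "ag"
Result: cgcfbgbiag

cgcfbgbiag


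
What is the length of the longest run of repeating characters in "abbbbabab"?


Input: "abbbbabab"
Scanning for longest run:
  Position 1 ('b'): new char, reset run to 1
  Position 2 ('b'): continues run of 'b', length=2
  Position 3 ('b'): continues run of 'b', length=3
  Position 4 ('b'): continues run of 'b', length=4
  Position 5 ('a'): new char, reset run to 1
  Position 6 ('b'): new char, reset run to 1
  Position 7 ('a'): new char, reset run to 1
  Position 8 ('b'): new char, reset run to 1
Longest run: 'b' with length 4

4


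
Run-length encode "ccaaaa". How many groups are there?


Input: ccaaaa
Scanning for consecutive runs:
  Group 1: 'c' x 2 (positions 0-1)
  Group 2: 'a' x 4 (positions 2-5)
Total groups: 2

2


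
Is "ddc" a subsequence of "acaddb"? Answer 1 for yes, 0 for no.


Check if "ddc" is a subsequence of "acaddb"
Greedy scan:
  Position 0 ('a'): no match needed
  Position 1 ('c'): no match needed
  Position 2 ('a'): no match needed
  Position 3 ('d'): matches sub[0] = 'd'
  Position 4 ('d'): matches sub[1] = 'd'
  Position 5 ('b'): no match needed
Only matched 2/3 characters => not a subsequence

0


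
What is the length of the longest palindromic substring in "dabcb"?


Input: "dabcb"
Checking substrings for palindromes:
  [2:5] "bcb" (len 3) => palindrome
Longest palindromic substring: "bcb" with length 3

3


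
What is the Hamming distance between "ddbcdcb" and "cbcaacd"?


Comparing "ddbcdcb" and "cbcaacd" position by position:
  Position 0: 'd' vs 'c' => differ
  Position 1: 'd' vs 'b' => differ
  Position 2: 'b' vs 'c' => differ
  Position 3: 'c' vs 'a' => differ
  Position 4: 'd' vs 'a' => differ
  Position 5: 'c' vs 'c' => same
  Position 6: 'b' vs 'd' => differ
Total differences (Hamming distance): 6

6


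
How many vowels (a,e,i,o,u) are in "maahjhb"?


Input: maahjhb
Checking each character:
  'm' at position 0: consonant
  'a' at position 1: vowel (running total: 1)
  'a' at position 2: vowel (running total: 2)
  'h' at position 3: consonant
  'j' at position 4: consonant
  'h' at position 5: consonant
  'b' at position 6: consonant
Total vowels: 2

2


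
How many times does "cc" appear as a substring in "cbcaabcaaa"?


Searching for "cc" in "cbcaabcaaa"
Scanning each position:
  Position 0: "cb" => no
  Position 1: "bc" => no
  Position 2: "ca" => no
  Position 3: "aa" => no
  Position 4: "ab" => no
  Position 5: "bc" => no
  Position 6: "ca" => no
  Position 7: "aa" => no
  Position 8: "aa" => no
Total occurrences: 0

0


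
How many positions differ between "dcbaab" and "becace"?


Comparing "dcbaab" and "becace" position by position:
  Position 0: 'd' vs 'b' => DIFFER
  Position 1: 'c' vs 'e' => DIFFER
  Position 2: 'b' vs 'c' => DIFFER
  Position 3: 'a' vs 'a' => same
  Position 4: 'a' vs 'c' => DIFFER
  Position 5: 'b' vs 'e' => DIFFER
Positions that differ: 5

5


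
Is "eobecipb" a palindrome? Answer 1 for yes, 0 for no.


Input: eobecipb
Reversed: bpiceboe
  Compare pos 0 ('e') with pos 7 ('b'): MISMATCH
  Compare pos 1 ('o') with pos 6 ('p'): MISMATCH
  Compare pos 2 ('b') with pos 5 ('i'): MISMATCH
  Compare pos 3 ('e') with pos 4 ('c'): MISMATCH
Result: not a palindrome

0


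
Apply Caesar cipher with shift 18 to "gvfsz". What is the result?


Caesar cipher: shift "gvfsz" by 18
  'g' (pos 6) + 18 = pos 24 = 'y'
  'v' (pos 21) + 18 = pos 13 = 'n'
  'f' (pos 5) + 18 = pos 23 = 'x'
  's' (pos 18) + 18 = pos 10 = 'k'
  'z' (pos 25) + 18 = pos 17 = 'r'
Result: ynxkr

ynxkr


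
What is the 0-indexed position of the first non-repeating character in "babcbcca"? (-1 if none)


Input: babcbcca
Character frequencies:
  'a': 2
  'b': 3
  'c': 3
Scanning left to right for freq == 1:
  Position 0 ('b'): freq=3, skip
  Position 1 ('a'): freq=2, skip
  Position 2 ('b'): freq=3, skip
  Position 3 ('c'): freq=3, skip
  Position 4 ('b'): freq=3, skip
  Position 5 ('c'): freq=3, skip
  Position 6 ('c'): freq=3, skip
  Position 7 ('a'): freq=2, skip
  No unique character found => answer = -1

-1


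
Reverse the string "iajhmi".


Input: iajhmi
Reading characters right to left:
  Position 5: 'i'
  Position 4: 'm'
  Position 3: 'h'
  Position 2: 'j'
  Position 1: 'a'
  Position 0: 'i'
Reversed: imhjai

imhjai


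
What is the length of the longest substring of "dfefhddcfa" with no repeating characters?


Input: "dfefhddcfa"
Sliding window (track last position of each char):
  Position 0 ('d'): window [0,0] length 1 -- new best
  Position 1 ('f'): window [0,1] length 2 -- new best
  Position 2 ('e'): window [0,2] length 3 -- new best
  Position 3 ('f'): repeat (last at 1), move window start to 2
  Position 3 ('f'): window [2,3] length 2
  Position 4 ('h'): window [2,4] length 3
  Position 5 ('d'): window [2,5] length 4 -- new best
  Position 6 ('d'): repeat (last at 5), move window start to 6
  Position 6 ('d'): window [6,6] length 1
  Position 7 ('c'): window [6,7] length 2
  Position 8 ('f'): window [6,8] length 3
  Position 9 ('a'): window [6,9] length 4
Longest substring with no repeats: "efhd" with length 4

4


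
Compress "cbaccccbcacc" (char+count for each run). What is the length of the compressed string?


Input: cbaccccbcacc
Runs:
  'c' x 1 => "c1"
  'b' x 1 => "b1"
  'a' x 1 => "a1"
  'c' x 4 => "c4"
  'b' x 1 => "b1"
  'c' x 1 => "c1"
  'a' x 1 => "a1"
  'c' x 2 => "c2"
Compressed: "c1b1a1c4b1c1a1c2"
Compressed length: 16

16


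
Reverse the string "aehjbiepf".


Input: aehjbiepf
Reading characters right to left:
  Position 8: 'f'
  Position 7: 'p'
  Position 6: 'e'
  Position 5: 'i'
  Position 4: 'b'
  Position 3: 'j'
  Position 2: 'h'
  Position 1: 'e'
  Position 0: 'a'
Reversed: fpeibjhea

fpeibjhea


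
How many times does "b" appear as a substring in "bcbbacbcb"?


Searching for "b" in "bcbbacbcb"
Scanning each position:
  Position 0: "b" => MATCH
  Position 1: "c" => no
  Position 2: "b" => MATCH
  Position 3: "b" => MATCH
  Position 4: "a" => no
  Position 5: "c" => no
  Position 6: "b" => MATCH
  Position 7: "c" => no
  Position 8: "b" => MATCH
Total occurrences: 5

5


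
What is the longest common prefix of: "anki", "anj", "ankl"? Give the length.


Words: anki, anj, ankl
  Position 0: all 'a' => match
  Position 1: all 'n' => match
  Position 2: ('k', 'j', 'k') => mismatch, stop
LCP = "an" (length 2)

2


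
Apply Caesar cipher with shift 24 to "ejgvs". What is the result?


Caesar cipher: shift "ejgvs" by 24
  'e' (pos 4) + 24 = pos 2 = 'c'
  'j' (pos 9) + 24 = pos 7 = 'h'
  'g' (pos 6) + 24 = pos 4 = 'e'
  'v' (pos 21) + 24 = pos 19 = 't'
  's' (pos 18) + 24 = pos 16 = 'q'
Result: chetq

chetq


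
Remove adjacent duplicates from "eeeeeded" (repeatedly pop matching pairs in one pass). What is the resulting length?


Input: eeeeeded
Stack-based adjacent duplicate removal:
  Read 'e': push. Stack: e
  Read 'e': matches stack top 'e' => pop. Stack: (empty)
  Read 'e': push. Stack: e
  Read 'e': matches stack top 'e' => pop. Stack: (empty)
  Read 'e': push. Stack: e
  Read 'd': push. Stack: ed
  Read 'e': push. Stack: ede
  Read 'd': push. Stack: eded
Final stack: "eded" (length 4)

4


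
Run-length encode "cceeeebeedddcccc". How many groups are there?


Input: cceeeebeedddcccc
Scanning for consecutive runs:
  Group 1: 'c' x 2 (positions 0-1)
  Group 2: 'e' x 4 (positions 2-5)
  Group 3: 'b' x 1 (positions 6-6)
  Group 4: 'e' x 2 (positions 7-8)
  Group 5: 'd' x 3 (positions 9-11)
  Group 6: 'c' x 4 (positions 12-15)
Total groups: 6

6


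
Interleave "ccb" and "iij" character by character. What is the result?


Interleaving "ccb" and "iij":
  Position 0: 'c' from first, 'i' from second => "ci"
  Position 1: 'c' from first, 'i' from second => "ci"
  Position 2: 'b' from first, 'j' from second => "bj"
Result: cicibj

cicibj


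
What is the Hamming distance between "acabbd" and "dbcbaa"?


Comparing "acabbd" and "dbcbaa" position by position:
  Position 0: 'a' vs 'd' => differ
  Position 1: 'c' vs 'b' => differ
  Position 2: 'a' vs 'c' => differ
  Position 3: 'b' vs 'b' => same
  Position 4: 'b' vs 'a' => differ
  Position 5: 'd' vs 'a' => differ
Total differences (Hamming distance): 5

5


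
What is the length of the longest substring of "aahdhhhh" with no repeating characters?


Input: "aahdhhhh"
Sliding window (track last position of each char):
  Position 0 ('a'): window [0,0] length 1 -- new best
  Position 1 ('a'): repeat (last at 0), move window start to 1
  Position 1 ('a'): window [1,1] length 1
  Position 2 ('h'): window [1,2] length 2 -- new best
  Position 3 ('d'): window [1,3] length 3 -- new best
  Position 4 ('h'): repeat (last at 2), move window start to 3
  Position 4 ('h'): window [3,4] length 2
  Position 5 ('h'): repeat (last at 4), move window start to 5
  Position 5 ('h'): window [5,5] length 1
  Position 6 ('h'): repeat (last at 5), move window start to 6
  Position 6 ('h'): window [6,6] length 1
  Position 7 ('h'): repeat (last at 6), move window start to 7
  Position 7 ('h'): window [7,7] length 1
Longest substring with no repeats: "ahd" with length 3

3


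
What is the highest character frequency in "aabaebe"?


Input: aabaebe
Character counts:
  'a': 3
  'b': 2
  'e': 2
Maximum frequency: 3

3


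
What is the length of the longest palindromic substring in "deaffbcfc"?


Input: "deaffbcfc"
Checking substrings for palindromes:
  [6:9] "cfc" (len 3) => palindrome
  [3:5] "ff" (len 2) => palindrome
Longest palindromic substring: "cfc" with length 3

3


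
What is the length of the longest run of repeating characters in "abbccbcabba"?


Input: "abbccbcabba"
Scanning for longest run:
  Position 1 ('b'): new char, reset run to 1
  Position 2 ('b'): continues run of 'b', length=2
  Position 3 ('c'): new char, reset run to 1
  Position 4 ('c'): continues run of 'c', length=2
  Position 5 ('b'): new char, reset run to 1
  Position 6 ('c'): new char, reset run to 1
  Position 7 ('a'): new char, reset run to 1
  Position 8 ('b'): new char, reset run to 1
  Position 9 ('b'): continues run of 'b', length=2
  Position 10 ('a'): new char, reset run to 1
Longest run: 'b' with length 2

2


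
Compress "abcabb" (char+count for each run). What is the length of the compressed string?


Input: abcabb
Runs:
  'a' x 1 => "a1"
  'b' x 1 => "b1"
  'c' x 1 => "c1"
  'a' x 1 => "a1"
  'b' x 2 => "b2"
Compressed: "a1b1c1a1b2"
Compressed length: 10

10


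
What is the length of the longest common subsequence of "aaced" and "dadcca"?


LCS of "aaced" and "dadcca"
DP table:
           d    a    d    c    c    a
      0    0    0    0    0    0    0
  a   0    0    1    1    1    1    1
  a   0    0    1    1    1    1    2
  c   0    0    1    1    2    2    2
  e   0    0    1    1    2    2    2
  d   0    1    1    2    2    2    2
LCS length = dp[5][6] = 2

2


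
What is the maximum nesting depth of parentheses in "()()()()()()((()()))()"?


Input: "()()()()()()((()()))()"
Tracking depth:
  Position 0 '(': depth becomes 1
  Position 1 ')': depth becomes 0
  Position 2 '(': depth becomes 1
  Position 3 ')': depth becomes 0
  Position 4 '(': depth becomes 1
  Position 5 ')': depth becomes 0
  Position 6 '(': depth becomes 1
  Position 7 ')': depth becomes 0
  Position 8 '(': depth becomes 1
  Position 9 ')': depth becomes 0
  Position 10 '(': depth becomes 1
  Position 11 ')': depth becomes 0
  Position 12 '(': depth becomes 1
  Position 13 '(': depth becomes 2
  Position 14 '(': depth becomes 3
  Position 15 ')': depth becomes 2
  Position 16 '(': depth becomes 3
  Position 17 ')': depth becomes 2
  Position 18 ')': depth becomes 1
  Position 19 ')': depth becomes 0
  Position 20 '(': depth becomes 1
  Position 21 ')': depth becomes 0
Maximum depth reached: 3

3
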